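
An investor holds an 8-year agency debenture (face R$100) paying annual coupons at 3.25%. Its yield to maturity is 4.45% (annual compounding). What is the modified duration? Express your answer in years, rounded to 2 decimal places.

6.83 years

Periodic yield y = 0.0445. First find Macaulay duration:
  t   CF        PV=CF/(1+0.0445)^t    t·PV
  1         3.25         3.1115         3.1115
  2         3.25         2.9790         5.9579
  3         3.25         2.8521         8.5562
  4         3.25         2.7305        10.9222
  5         3.25         2.6142        13.0711
  6         3.25         2.5028        15.0170
  7         3.25         2.3962        16.7734
  8       103.25        72.8824       583.0590
  Σ                     92.0687       656.4684
P = 92.0687; Macaulay duration = 656.4684 / 92.0687 = 7.13020 years.
Modified duration = D_Mac / (1 + y) = 7.13020 / 1.0445 = 6.82642 years.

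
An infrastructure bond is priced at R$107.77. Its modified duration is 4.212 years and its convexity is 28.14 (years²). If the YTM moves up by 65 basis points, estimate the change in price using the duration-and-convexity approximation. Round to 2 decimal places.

-R$2.89

Duration effect: -D_mod·Δy = -4.212 × (+0.0065) = -0.027378
Convexity effect: ½·C·(Δy)² = 0.5 × 28.14 × (0.0065)² = +0.0005944575
ΔP/P ≈ -0.027378 + 0.0005944575 = -0.0267835425
ΔP ≈ 107.77 × (-0.0267835425) = -2.886462375225.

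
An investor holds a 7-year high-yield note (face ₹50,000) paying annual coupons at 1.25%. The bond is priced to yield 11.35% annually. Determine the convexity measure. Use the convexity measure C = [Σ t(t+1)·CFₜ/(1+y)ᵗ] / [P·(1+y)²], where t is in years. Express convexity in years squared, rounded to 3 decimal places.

With y = 0.1135:
  t   CF        PV=CF/(1+0.1135)^t    t·PV        t(t+1)·PV
  1       625.00       561.2932       561.2932       1,122.5864
  2       625.00       504.0801     1,008.1603       3,024.4808
  3       625.00       452.6988     1,358.0964       5,432.3857
  4       625.00       406.5548     1,626.2193       8,131.0967
  5       625.00       365.1144     1,825.5718      10,953.4307
  6       625.00       327.8979     1,967.3876      13,771.7135
  7    50,625.00    23,852.4770   166,967.3393   1,335,738.7147
  Σ                 26,470.1163   175,314.0680   1,378,174.4086
P = 26,470.1163.
Convexity = Σ t(t+1)·PV / [P·(1+y)²] = 1,378,174.4086 / (26,470.1163 × 1.239882) = 41.99213.

41.992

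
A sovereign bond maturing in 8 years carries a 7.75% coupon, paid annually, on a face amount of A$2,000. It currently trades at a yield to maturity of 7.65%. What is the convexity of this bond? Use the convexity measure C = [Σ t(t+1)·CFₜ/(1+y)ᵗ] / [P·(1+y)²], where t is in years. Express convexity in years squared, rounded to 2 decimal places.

With y = 0.0765:
  t   CF        PV=CF/(1+0.0765)^t    t·PV        t(t+1)·PV
  1       155.00       143.9851       143.9851         287.9703
  2       155.00       133.7530       267.5061         802.5182
  3       155.00       124.2481       372.7442       1,490.9766
  4       155.00       115.4185       461.6741       2,308.3707
  5       155.00       107.2165       536.0824       3,216.4943
  6       155.00        99.5973       597.5837       4,183.0859
  7       155.00        92.5195       647.6368       5,181.0942
  8     2,155.00     1,194.9095     9,559.2757      86,033.4815
  Σ                  2,011.6475    12,586.4881     103,503.9917
P = 2,011.6475.
Convexity = Σ t(t+1)·PV / [P·(1+y)²] = 103,503.9917 / (2,011.6475 × 1.158852) = 44.39940.

44.40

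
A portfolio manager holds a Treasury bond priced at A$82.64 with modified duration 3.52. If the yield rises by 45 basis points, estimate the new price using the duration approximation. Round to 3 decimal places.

A$81.331

Duration approximation: ΔP/P ≈ -D_mod · Δy = -3.52 × (+0.0045) = -0.015840.
New price ≈ 82.64 × (1 - 0.015840) = 81.3309824.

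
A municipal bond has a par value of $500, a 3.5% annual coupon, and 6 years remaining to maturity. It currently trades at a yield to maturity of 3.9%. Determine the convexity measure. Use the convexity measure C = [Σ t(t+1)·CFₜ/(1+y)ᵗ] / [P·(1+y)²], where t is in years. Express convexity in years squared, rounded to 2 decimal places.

With y = 0.039:
  t   CF        PV=CF/(1+0.039)^t    t·PV        t(t+1)·PV
  1        17.50        16.8431        16.8431          33.6862
  2        17.50        16.2109        32.4218          97.2654
  3        17.50        15.6024        46.8072         187.2288
  4        17.50        15.0167        60.0670         300.3349
  5        17.50        14.4531        72.2654         433.5923
  6       517.50       411.3553     2,468.1316      17,276.9215
  Σ                    489.4815     2,696.5361      18,329.0291
P = 489.4815.
Convexity = Σ t(t+1)·PV / [P·(1+y)²] = 18,329.0291 / (489.4815 × 1.079521) = 34.68743.

34.69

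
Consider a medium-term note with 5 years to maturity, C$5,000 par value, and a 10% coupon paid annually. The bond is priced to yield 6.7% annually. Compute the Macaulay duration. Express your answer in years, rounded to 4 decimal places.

Periodic yield y = 0.067. Discount each cash flow and weight by its year:
  t   CF        PV=CF/(1+0.067)^t    t·PV
  1       500.00       468.6036       468.6036
  2       500.00       439.1786       878.3572
  3       500.00       411.6013     1,234.8039
  4       500.00       385.7557     1,543.0227
  5     5,500.00     3,976.8627    19,884.3133
  Σ                  5,682.0018    24,009.1007
Price P = Σ PV = 5,682.0018.
Macaulay duration = Σ(t·PV) / P = 24,009.1007 / 5,682.0018 = 4.22547 years.

4.2255 years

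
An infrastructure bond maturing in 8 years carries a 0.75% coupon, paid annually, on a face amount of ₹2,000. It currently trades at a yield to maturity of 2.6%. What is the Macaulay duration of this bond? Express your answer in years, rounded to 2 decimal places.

7.78 years

Periodic yield y = 0.026. Discount each cash flow and weight by its year:
  t   CF        PV=CF/(1+0.026)^t    t·PV
  1        15.00        14.6199        14.6199
  2        15.00        14.2494        28.4988
  3        15.00        13.8883        41.6649
  4        15.00        13.5364        54.1454
  5        15.00        13.1933        65.9667
  6        15.00        12.8590        77.1540
  7        15.00        12.5331        87.7319
  8     2,015.00     1,640.9531    13,127.6247
  Σ                  1,735.8325    13,497.4063
Price P = Σ PV = 1,735.8325.
Macaulay duration = Σ(t·PV) / P = 13,497.4063 / 1,735.8325 = 7.77575 years.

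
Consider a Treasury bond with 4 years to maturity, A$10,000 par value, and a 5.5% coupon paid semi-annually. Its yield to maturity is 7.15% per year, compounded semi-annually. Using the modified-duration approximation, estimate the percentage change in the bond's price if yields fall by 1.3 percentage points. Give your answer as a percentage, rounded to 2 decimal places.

+4.56%

Periodic yield y = 0.03575. Modified duration first:
  t   CF        PV=CF/(1+0.03575)^t    t·PV
  1       275.00       265.5081       265.5081
  2       275.00       256.3438       512.6876
  3       275.00       247.4958       742.4875
  4       275.00       238.9532       955.8130
  5       275.00       230.7055     1,153.5276
  6       275.00       222.7425     1,336.4549
  7       275.00       215.0543     1,505.3800
  8    10,275.00     7,757.8664    62,062.9310
  Σ                  9,434.6696    68,534.7895
P = 9,434.6696; D_Mac = 7.26414 half-year periods = 3.63207 yrs; D_mod = 3.63207/(1+0.03575) = 3.50671 yrs.
ΔP/P ≈ -D_mod · Δy = -3.50671 × (-0.013) = +0.045587 = +4.5587%.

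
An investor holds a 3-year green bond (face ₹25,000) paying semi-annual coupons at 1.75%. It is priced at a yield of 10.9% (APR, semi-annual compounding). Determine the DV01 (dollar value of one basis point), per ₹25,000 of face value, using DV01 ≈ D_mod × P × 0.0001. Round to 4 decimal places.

₹5.3465

Periodic yield y = 0.0545.
  t   CF        PV=CF/(1+0.0545)^t    t·PV
  1       218.75       207.4443       207.4443
  2       218.75       196.7229       393.4458
  3       218.75       186.5556       559.6668
  4       218.75       176.9138       707.6552
  5       218.75       167.7703       838.8516
  6    25,218.75    18,341.8886   110,051.3317
  Σ                 19,277.2955   112,758.3955
P = 19,277.2955; D_Mac = 5.84928 half-year periods = 2.92464 yrs; D_mod = 2.77349 yrs.
DV01 ≈ 2.77349 × 19,277.2955 × 0.0001 = 5.346534.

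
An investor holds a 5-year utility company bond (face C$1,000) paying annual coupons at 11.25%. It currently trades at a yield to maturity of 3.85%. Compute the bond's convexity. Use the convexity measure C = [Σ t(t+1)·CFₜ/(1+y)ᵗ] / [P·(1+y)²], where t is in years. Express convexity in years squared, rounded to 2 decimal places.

22.03

With y = 0.0385:
  t   CF        PV=CF/(1+0.0385)^t    t·PV        t(t+1)·PV
  1       112.50       108.3293       108.3293         216.6586
  2       112.50       104.3133       208.6265         625.8796
  3       112.50       100.4461       301.3383       1,205.3530
  4       112.50        96.7223       386.8891       1,934.4456
  5     1,112.50       921.0167     4,605.0836      27,630.5017
  Σ                  1,330.8277     5,610.2668      31,612.8385
P = 1,330.8277.
Convexity = Σ t(t+1)·PV / [P·(1+y)²] = 31,612.8385 / (1,330.8277 × 1.078482) = 22.02565.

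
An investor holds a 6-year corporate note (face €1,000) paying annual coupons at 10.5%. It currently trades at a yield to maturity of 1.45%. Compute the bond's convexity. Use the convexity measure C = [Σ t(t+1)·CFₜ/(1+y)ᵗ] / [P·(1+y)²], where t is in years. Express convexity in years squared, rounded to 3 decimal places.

31.721

With y = 0.0145:
  t   CF        PV=CF/(1+0.0145)^t    t·PV        t(t+1)·PV
  1       105.00       103.4993       103.4993         206.9985
  2       105.00       102.0200       204.0399         612.1198
  3       105.00       100.5618       301.6855       1,206.7419
  4       105.00        99.1245       396.4981       1,982.4904
  5       105.00        97.7078       488.5388       2,931.2327
  6     1,105.00     1,013.5612     6,081.3671      42,569.5697
  Σ                  1,516.4745     7,575.6286      49,509.1530
P = 1,516.4745.
Convexity = Σ t(t+1)·PV / [P·(1+y)²] = 49,509.1530 / (1,516.4745 × 1.029210) = 31.72096.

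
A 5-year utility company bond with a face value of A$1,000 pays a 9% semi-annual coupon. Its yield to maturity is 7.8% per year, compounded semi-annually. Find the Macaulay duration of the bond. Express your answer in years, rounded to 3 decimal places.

4.158 years

Periodic yield y = 0.039. Discount each cash flow and weight by its period:
  t   CF        PV=CF/(1+0.039)^t    t·PV
  1        45.00        43.3109        43.3109
  2        45.00        41.6852        83.3703
  3        45.00        40.1205       120.3614
  4        45.00        38.6145       154.4580
  5        45.00        37.1651       185.8253
  6        45.00        35.7700       214.6201
  7        45.00        34.4274       240.9915
  8        45.00        33.1351       265.0807
  9        45.00        31.8913       287.0219
  10    1,045.00       712.7887     7,127.8871
  Σ                  1,048.9085     8,722.9272
Price P = Σ PV = 1,048.9085.
Macaulay duration = Σ(t·PV) / P = 8,722.9272 / 1,048.9085 = 8.31619 half-year periods.
In years: 8.31619 / 2 = 4.15810 years.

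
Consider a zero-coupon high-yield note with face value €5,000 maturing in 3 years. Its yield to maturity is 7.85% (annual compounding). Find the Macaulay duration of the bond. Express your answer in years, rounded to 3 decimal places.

3.000 years

A zero-coupon bond has a single cash flow at maturity, so its Macaulay duration equals its maturity: 3 years.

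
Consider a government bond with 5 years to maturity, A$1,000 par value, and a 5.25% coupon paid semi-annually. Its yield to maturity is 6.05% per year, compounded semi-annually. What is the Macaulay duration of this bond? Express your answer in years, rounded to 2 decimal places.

Periodic yield y = 0.03025. Discount each cash flow and weight by its period:
  t   CF        PV=CF/(1+0.03025)^t    t·PV
  1        26.25        25.4793        25.4793
  2        26.25        24.7311        49.4623
  3        26.25        24.0050        72.0150
  4        26.25        23.3002        93.2006
  5        26.25        22.6160       113.0801
  6        26.25        21.9520       131.7118
  7        26.25        21.3074       149.1520
  8        26.25        20.6818       165.4544
  9        26.25        20.0745       180.6709
  10    1,026.25       761.7754     7,617.7539
  Σ                    965.9227     8,597.9802
Price P = Σ PV = 965.9227.
Macaulay duration = Σ(t·PV) / P = 8,597.9802 / 965.9227 = 8.90131 half-year periods.
In years: 8.90131 / 2 = 4.45066 years.

4.45 years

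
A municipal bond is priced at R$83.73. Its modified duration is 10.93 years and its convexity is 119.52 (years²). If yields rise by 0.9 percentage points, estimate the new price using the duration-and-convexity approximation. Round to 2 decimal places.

R$75.90

Duration effect: -D_mod·Δy = -10.93 × (+0.009) = -0.098370
Convexity effect: ½·C·(Δy)² = 0.5 × 119.52 × (0.009)² = +0.00484056
ΔP/P ≈ -0.098370 + 0.00484056 = -0.09352944
New price ≈ 83.73 × (1 - 0.09352944) = 75.8987799888.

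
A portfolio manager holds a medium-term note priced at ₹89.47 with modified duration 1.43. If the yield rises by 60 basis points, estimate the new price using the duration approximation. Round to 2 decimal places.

₹88.70

Duration approximation: ΔP/P ≈ -D_mod · Δy = -1.43 × (+0.006) = -0.008580.
New price ≈ 89.47 × (1 - 0.008580) = 88.7023474.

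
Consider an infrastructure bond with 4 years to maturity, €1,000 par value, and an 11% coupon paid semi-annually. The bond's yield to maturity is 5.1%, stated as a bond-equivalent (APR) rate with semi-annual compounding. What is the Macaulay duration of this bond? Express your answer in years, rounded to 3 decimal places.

Periodic yield y = 0.0255. Discount each cash flow and weight by its period:
  t   CF        PV=CF/(1+0.0255)^t    t·PV
  1        55.00        53.6324        53.6324
  2        55.00        52.2988       104.5975
  3        55.00        50.9983       152.9949
  4        55.00        49.7302       198.9207
  5        55.00        48.4936       242.4680
  6        55.00        47.2878       283.7265
  7        55.00        46.1119       322.7833
  8     1,055.00       862.5160     6,900.1277
  Σ                  1,211.0688     8,259.2510
Price P = Σ PV = 1,211.0688.
Macaulay duration = Σ(t·PV) / P = 8,259.2510 / 1,211.0688 = 6.81980 half-year periods.
In years: 6.81980 / 2 = 3.40990 years.

3.410 years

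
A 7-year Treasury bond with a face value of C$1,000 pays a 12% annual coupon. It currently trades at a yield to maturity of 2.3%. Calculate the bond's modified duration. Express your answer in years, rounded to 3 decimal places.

5.411 years

Periodic yield y = 0.023. First find Macaulay duration:
  t   CF        PV=CF/(1+0.023)^t    t·PV
  1       120.00       117.3021       117.3021
  2       120.00       114.6648       229.3295
  3       120.00       112.0868       336.2603
  4       120.00       109.5667       438.2669
  5       120.00       107.1034       535.5168
  6       120.00       104.6954       628.1722
  7     1,120.00       955.1874     6,686.3118
  Σ                  1,620.6064     8,971.1596
P = 1,620.6064; Macaulay duration = 8,971.1596 / 1,620.6064 = 5.53568 years.
Modified duration = D_Mac / (1 + y) = 5.53568 / 1.023 = 5.41122 years.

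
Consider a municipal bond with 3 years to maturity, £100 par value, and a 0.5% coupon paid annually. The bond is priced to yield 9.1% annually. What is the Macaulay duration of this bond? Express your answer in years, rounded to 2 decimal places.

Periodic yield y = 0.091. Discount each cash flow and weight by its year:
  t   CF        PV=CF/(1+0.091)^t    t·PV
  1         0.50         0.4583         0.4583
  2         0.50         0.4201         0.8401
  3       100.50        77.3912       232.1737
  Σ                     78.2696       233.4722
Price P = Σ PV = 78.2696.
Macaulay duration = Σ(t·PV) / P = 233.4722 / 78.2696 = 2.98292 years.

2.98 years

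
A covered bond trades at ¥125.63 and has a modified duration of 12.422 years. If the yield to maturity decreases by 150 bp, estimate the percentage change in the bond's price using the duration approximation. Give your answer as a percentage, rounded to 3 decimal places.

Duration approximation: ΔP/P ≈ -D_mod · Δy = -12.422 × (-0.015) = +0.186330.
As a percentage: +18.6330%.

+18.633%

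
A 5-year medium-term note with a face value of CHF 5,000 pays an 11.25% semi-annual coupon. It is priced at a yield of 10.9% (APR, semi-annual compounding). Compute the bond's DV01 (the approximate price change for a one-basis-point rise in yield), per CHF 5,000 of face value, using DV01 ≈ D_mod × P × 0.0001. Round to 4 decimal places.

CHF 1.9048

Periodic yield y = 0.0545.
  t   CF        PV=CF/(1+0.0545)^t    t·PV
  1       281.25       266.7141       266.7141
  2       281.25       252.9294       505.8589
  3       281.25       239.8572       719.5716
  4       281.25       227.4606       909.8424
  5       281.25       215.7047     1,078.5235
  6       281.25       204.5564     1,227.3383
  7       281.25       193.9842     1,357.8897
  8       281.25       183.9585     1,471.6680
  9       281.25       174.4509     1,570.0583
  10    5,281.25     3,106.4966    31,064.9662
  Σ                  5,066.1127    40,172.4310
P = 5,066.1127; D_Mac = 7.92964 half-year periods = 3.96482 yrs; D_mod = 3.75990 yrs.
DV01 ≈ 3.75990 × 5,066.1127 × 0.0001 = 1.904809.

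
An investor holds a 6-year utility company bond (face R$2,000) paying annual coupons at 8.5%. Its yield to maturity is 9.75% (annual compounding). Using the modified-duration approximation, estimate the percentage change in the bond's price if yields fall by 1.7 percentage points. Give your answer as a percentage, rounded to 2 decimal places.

+7.60%

Periodic yield y = 0.0975. Modified duration first:
  t   CF        PV=CF/(1+0.0975)^t    t·PV
  1       170.00       154.8975       154.8975
  2       170.00       141.1367       282.2733
  3       170.00       128.5983       385.7950
  4       170.00       117.1739       468.6955
  5       170.00       106.7644       533.8218
  6     2,170.00     1,241.7454     7,450.4724
  Σ                  1,890.3161     9,275.9555
P = 1,890.3161; D_Mac = 4.90709 yrs; D_mod = 4.90709/(1+0.0975) = 4.47115 yrs.
ΔP/P ≈ -D_mod · Δy = -4.47115 × (-0.017) = +0.076010 = +7.6010%.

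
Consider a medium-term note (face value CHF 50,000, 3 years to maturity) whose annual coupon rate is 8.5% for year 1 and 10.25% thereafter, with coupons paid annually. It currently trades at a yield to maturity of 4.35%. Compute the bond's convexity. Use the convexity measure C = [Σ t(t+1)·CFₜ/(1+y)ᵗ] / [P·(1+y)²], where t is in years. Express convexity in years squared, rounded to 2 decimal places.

With y = 0.0435:
  t   CF        PV=CF/(1+0.0435)^t    t·PV        t(t+1)·PV
  1     4,250.00     4,072.8318     4,072.8318       8,145.6636
  2     5,125.00     4,706.6181     9,413.2362      28,239.7087
  3    55,125.00    48,514.4645   145,543.3936     582,173.5743
  Σ                 57,293.9145   159,029.4616     618,558.9467
P = 57,293.9145.
Convexity = Σ t(t+1)·PV / [P·(1+y)²] = 618,558.9467 / (57,293.9145 × 1.088892) = 9.91489.

9.91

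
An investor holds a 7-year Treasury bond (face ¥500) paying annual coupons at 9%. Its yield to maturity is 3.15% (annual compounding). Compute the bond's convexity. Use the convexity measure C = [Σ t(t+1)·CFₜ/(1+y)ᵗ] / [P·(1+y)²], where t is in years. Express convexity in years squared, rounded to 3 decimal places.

With y = 0.0315:
  t   CF        PV=CF/(1+0.0315)^t    t·PV        t(t+1)·PV
  1        45.00        43.6258        43.6258          87.2516
  2        45.00        42.2935        84.5871         253.7612
  3        45.00        41.0020       123.0059         492.0237
  4        45.00        39.7499       158.9994         794.9972
  5        45.00        38.5360       192.6799       1,156.0793
  6        45.00        37.3592       224.1550       1,569.0848
  7       545.00       438.6437     3,070.5058      24,564.0461
  Σ                    681.2100     3,897.5588      28,917.2438
P = 681.2100.
Convexity = Σ t(t+1)·PV / [P·(1+y)²] = 28,917.2438 / (681.2100 × 1.063992) = 39.89674.

39.897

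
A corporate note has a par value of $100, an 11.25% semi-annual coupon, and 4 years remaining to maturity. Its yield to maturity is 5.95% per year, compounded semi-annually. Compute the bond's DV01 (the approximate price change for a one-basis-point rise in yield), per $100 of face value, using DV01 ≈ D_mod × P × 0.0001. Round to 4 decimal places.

$0.0391

Periodic yield y = 0.02975.
  t   CF        PV=CF/(1+0.02975)^t    t·PV
  1        5.625         5.4625         5.4625
  2        5.625         5.3047        10.6094
  3        5.625         5.1514        15.4543
  4        5.625         5.0026        20.0104
  5        5.625         4.8581        24.2903
  6        5.625         4.7177        28.3063
  7        5.625         4.5814        32.0699
  8      105.625        83.5434       668.3475
  Σ                    118.6218       804.5505
P = 118.6218; D_Mac = 6.78248 half-year periods = 3.39124 yrs; D_mod = 3.29327 yrs.
DV01 ≈ 3.29327 × 118.6218 × 0.0001 = 0.039065.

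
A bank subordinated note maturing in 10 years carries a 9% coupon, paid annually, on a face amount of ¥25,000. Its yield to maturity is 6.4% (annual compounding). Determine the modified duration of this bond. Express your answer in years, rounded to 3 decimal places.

Periodic yield y = 0.064. First find Macaulay duration:
  t   CF        PV=CF/(1+0.064)^t    t·PV
  1     2,250.00     2,114.6617     2,114.6617
  2     2,250.00     1,987.4640     3,974.9279
  3     2,250.00     1,867.9173     5,603.7518
  4     2,250.00     1,755.5613     7,022.2453
  5     2,250.00     1,649.9637     8,249.8183
  6     2,250.00     1,550.7177     9,304.3063
  7     2,250.00     1,457.4415    10,202.0903
  8     2,250.00     1,369.7758    10,958.2065
  9     2,250.00     1,287.3833    11,586.4496
  10   27,250.00    14,653.7989   146,537.9889
  Σ                 29,694.6850   215,554.4466
P = 29,694.6850; Macaulay duration = 215,554.4466 / 29,694.6850 = 7.25902 years.
Modified duration = D_Mac / (1 + y) = 7.25902 / 1.064 = 6.82239 years.

6.822 years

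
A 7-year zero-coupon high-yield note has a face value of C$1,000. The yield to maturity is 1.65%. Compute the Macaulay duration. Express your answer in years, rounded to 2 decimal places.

7.00 years

A zero-coupon bond has a single cash flow at maturity, so its Macaulay duration equals its maturity: 7 years.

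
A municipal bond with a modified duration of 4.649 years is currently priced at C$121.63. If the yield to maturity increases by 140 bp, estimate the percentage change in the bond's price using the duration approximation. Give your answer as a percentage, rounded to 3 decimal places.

-6.509%

Duration approximation: ΔP/P ≈ -D_mod · Δy = -4.649 × (+0.014) = -0.065086.
As a percentage: -6.5086%.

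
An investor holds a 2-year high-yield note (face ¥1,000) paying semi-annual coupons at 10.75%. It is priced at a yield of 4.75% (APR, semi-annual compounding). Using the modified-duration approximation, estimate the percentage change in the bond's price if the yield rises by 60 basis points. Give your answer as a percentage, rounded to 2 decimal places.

-1.09%

Periodic yield y = 0.02375. Modified duration first:
  t   CF        PV=CF/(1+0.02375)^t    t·PV
  1        53.75        52.5031        52.5031
  2        53.75        51.2850       102.5701
  3        53.75        50.0953       150.2858
  4     1,053.75       959.3165     3,837.2661
  Σ                  1,113.1999     4,142.6251
P = 1,113.1999; D_Mac = 3.72137 half-year periods = 1.86068 yrs; D_mod = 1.86068/(1+0.02375) = 1.81752 yrs.
ΔP/P ≈ -D_mod · Δy = -1.81752 × (+0.006) = -0.010905 = -1.0905%.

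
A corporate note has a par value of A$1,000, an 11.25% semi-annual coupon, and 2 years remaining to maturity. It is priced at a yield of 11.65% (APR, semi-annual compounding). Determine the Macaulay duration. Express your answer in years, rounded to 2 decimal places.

1.85 years

Periodic yield y = 0.05825. Discount each cash flow and weight by its period:
  t   CF        PV=CF/(1+0.05825)^t    t·PV
  1        56.25        53.1538        53.1538
  2        56.25        50.2280       100.4560
  3        56.25        47.4633       142.3898
  4     1,056.25       842.1969     3,368.7874
  Σ                    993.0419     3,664.7870
Price P = Σ PV = 993.0419.
Macaulay duration = Σ(t·PV) / P = 3,664.7870 / 993.0419 = 3.69047 half-year periods.
In years: 3.69047 / 2 = 1.84523 years.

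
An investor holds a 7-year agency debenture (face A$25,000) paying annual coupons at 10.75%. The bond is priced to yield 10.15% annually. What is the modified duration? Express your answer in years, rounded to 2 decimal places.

Periodic yield y = 0.1015. First find Macaulay duration:
  t   CF        PV=CF/(1+0.1015)^t    t·PV
  1     2,687.50     2,439.8547     2,439.8547
  2     2,687.50     2,215.0293     4,430.0585
  3     2,687.50     2,010.9208     6,032.7624
  4     2,687.50     1,825.6203     7,302.4814
  5     2,687.50     1,657.3948     8,286.9739
  6     2,687.50     1,504.6707     9,028.0242
  7    27,687.50    14,073.1797    98,512.2579
  Σ                 25,726.6703   136,032.4131
P = 25,726.6703; Macaulay duration = 136,032.4131 / 25,726.6703 = 5.28760 years.
Modified duration = D_Mac / (1 + y) = 5.28760 / 1.1015 = 4.80037 years.

4.80 years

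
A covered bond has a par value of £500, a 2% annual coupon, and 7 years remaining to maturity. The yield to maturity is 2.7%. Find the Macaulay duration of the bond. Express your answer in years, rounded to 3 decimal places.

6.590 years

Periodic yield y = 0.027. Discount each cash flow and weight by its year:
  t   CF        PV=CF/(1+0.027)^t    t·PV
  1        10.00         9.7371         9.7371
  2        10.00         9.4811        18.9622
  3        10.00         9.2318        27.6955
  4        10.00         8.9891        35.9566
  5        10.00         8.7528        43.7641
  6        10.00         8.5227        51.1362
  7       510.00       423.2306     2,962.6143
  Σ                    477.9453     3,149.8660
Price P = Σ PV = 477.9453.
Macaulay duration = Σ(t·PV) / P = 3,149.8660 / 477.9453 = 6.59043 years.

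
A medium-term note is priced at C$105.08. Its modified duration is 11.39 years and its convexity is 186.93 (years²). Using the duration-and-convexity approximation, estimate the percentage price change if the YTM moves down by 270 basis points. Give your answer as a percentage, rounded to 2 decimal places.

Duration effect: -D_mod·Δy = -11.39 × (-0.027) = +0.307530
Convexity effect: ½·C·(Δy)² = 0.5 × 186.93 × (-0.027)² = +0.068135985
ΔP/P ≈ +0.307530 + 0.068135985 = +0.375665985
= +37.5665985%.

+37.57%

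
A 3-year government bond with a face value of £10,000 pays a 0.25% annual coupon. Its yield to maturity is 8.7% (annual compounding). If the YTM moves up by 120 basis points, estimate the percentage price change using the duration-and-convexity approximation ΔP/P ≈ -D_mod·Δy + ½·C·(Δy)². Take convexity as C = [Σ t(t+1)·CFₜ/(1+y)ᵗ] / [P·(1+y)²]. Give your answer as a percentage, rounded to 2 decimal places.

-3.23%

With y = 0.087:
  t   CF        PV=CF/(1+0.087)^t    t·PV        t(t+1)·PV
  1        25.00        22.9991        22.9991          45.9982
  2        25.00        21.1583        42.3166         126.9498
  3    10,025.00     7,805.4105    23,416.2315      93,664.9262
  Σ                  7,849.5679    23,481.5472      93,837.8742
P = 7,849.5679; D_Mac = 2.99144 yrs; D_mod = 2.75202 yrs; C = 10.11750.
Duration effect: -2.75202 × (+0.012) = -0.033024
Convexity effect: 0.5 × 10.11750 × (0.012)² = +0.0007285
ΔP/P ≈ -0.033024 + 0.0007285 = -0.032296 = -3.2296%.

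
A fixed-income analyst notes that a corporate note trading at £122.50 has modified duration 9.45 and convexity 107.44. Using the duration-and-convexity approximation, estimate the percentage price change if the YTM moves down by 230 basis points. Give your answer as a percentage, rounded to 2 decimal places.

+24.58%

Duration effect: -D_mod·Δy = -9.45 × (-0.023) = +0.217350
Convexity effect: ½·C·(Δy)² = 0.5 × 107.44 × (-0.023)² = +0.02841788
ΔP/P ≈ +0.217350 + 0.02841788 = +0.24576788
= +24.576788%.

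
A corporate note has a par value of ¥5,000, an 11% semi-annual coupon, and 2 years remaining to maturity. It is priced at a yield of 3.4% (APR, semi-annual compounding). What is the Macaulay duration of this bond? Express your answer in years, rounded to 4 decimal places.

1.8600 years

Periodic yield y = 0.017. Discount each cash flow and weight by its period:
  t   CF        PV=CF/(1+0.017)^t    t·PV
  1       275.00       270.4031       270.4031
  2       275.00       265.8831       531.7663
  3       275.00       261.4387       784.3160
  4     5,275.00     4,931.0414    19,724.1658
  Σ                  5,728.7664    21,310.6512
Price P = Σ PV = 5,728.7664.
Macaulay duration = Σ(t·PV) / P = 21,310.6512 / 5,728.7664 = 3.71994 half-year periods.
In years: 3.71994 / 2 = 1.85997 years.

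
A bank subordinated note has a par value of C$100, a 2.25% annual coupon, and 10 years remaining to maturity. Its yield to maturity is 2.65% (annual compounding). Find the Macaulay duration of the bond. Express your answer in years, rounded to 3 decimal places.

Periodic yield y = 0.0265. Discount each cash flow and weight by its year:
  t   CF        PV=CF/(1+0.0265)^t    t·PV
  1         2.25         2.1919         2.1919
  2         2.25         2.1353         4.2707
  3         2.25         2.0802         6.2406
  4         2.25         2.0265         8.1060
  5         2.25         1.9742         9.8709
  6         2.25         1.9232        11.5393
  7         2.25         1.8736        13.1150
  8         2.25         1.8252        14.6016
  9         2.25         1.7781        16.0027
  10      102.25        78.7180       787.1795
  Σ                     96.5262       873.1183
Price P = Σ PV = 96.5262.
Macaulay duration = Σ(t·PV) / P = 873.1183 / 96.5262 = 9.04541 years.

9.045 years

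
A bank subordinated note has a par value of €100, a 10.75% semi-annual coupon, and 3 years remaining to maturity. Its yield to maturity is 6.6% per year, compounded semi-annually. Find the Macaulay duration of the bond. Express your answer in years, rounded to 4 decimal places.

2.6634 years

Periodic yield y = 0.033. Discount each cash flow and weight by its period:
  t   CF        PV=CF/(1+0.033)^t    t·PV
  1        5.375         5.2033         5.2033
  2        5.375         5.0371        10.0741
  3        5.375         4.8762        14.6285
  4        5.375         4.7204        18.8815
  5        5.375         4.5696        22.8479
  6      105.375        86.7233       520.3396
  Σ                    111.1298       591.9750
Price P = Σ PV = 111.1298.
Macaulay duration = Σ(t·PV) / P = 591.9750 / 111.1298 = 5.32688 half-year periods.
In years: 5.32688 / 2 = 2.66344 years.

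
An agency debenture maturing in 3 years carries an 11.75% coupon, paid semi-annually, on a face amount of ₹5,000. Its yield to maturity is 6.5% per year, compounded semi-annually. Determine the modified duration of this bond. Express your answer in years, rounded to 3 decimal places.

Periodic yield y = 0.0325. First find Macaulay duration:
  t   CF        PV=CF/(1+0.0325)^t    t·PV
  1       293.75       284.5036       284.5036
  2       293.75       275.5483       551.0966
  3       293.75       266.8749       800.6246
  4       293.75       258.4745     1,033.8978
  5       293.75       250.3385     1,251.6923
  6     5,293.75     4,369.4127    26,216.4761
  Σ                  5,705.1524    30,138.2912
P = 5,705.1524; Macaulay duration = 30,138.2912 / 5,705.1524 = 5.28264 half-year periods = 2.64132 years.
Modified duration = D_Mac / (1 + y) = 2.64132 / 1.0325 = 2.55818 years.

2.558 years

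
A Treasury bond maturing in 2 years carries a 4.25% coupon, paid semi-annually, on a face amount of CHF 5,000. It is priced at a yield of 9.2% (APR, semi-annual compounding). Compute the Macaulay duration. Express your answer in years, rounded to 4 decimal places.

Periodic yield y = 0.046. Discount each cash flow and weight by its period:
  t   CF        PV=CF/(1+0.046)^t    t·PV
  1       106.25       101.5774       101.5774
  2       106.25        97.1104       194.2207
  3       106.25        92.8397       278.5192
  4     5,106.25     4,265.5529    17,062.2117
  Σ                  4,557.0805    17,636.5291
Price P = Σ PV = 4,557.0805.
Macaulay duration = Σ(t·PV) / P = 17,636.5291 / 4,557.0805 = 3.87014 half-year periods.
In years: 3.87014 / 2 = 1.93507 years.

1.9351 years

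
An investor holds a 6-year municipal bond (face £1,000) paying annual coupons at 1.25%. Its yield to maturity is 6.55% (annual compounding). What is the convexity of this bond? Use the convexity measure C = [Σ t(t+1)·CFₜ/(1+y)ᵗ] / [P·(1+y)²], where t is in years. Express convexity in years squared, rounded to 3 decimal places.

With y = 0.0655:
  t   CF        PV=CF/(1+0.0655)^t    t·PV        t(t+1)·PV
  1        12.50        11.7316        11.7316          23.4632
  2        12.50        11.0104        22.0208          66.0624
  3        12.50        10.3336        31.0007         124.0026
  4        12.50         9.6983        38.7933         193.9663
  5        12.50         9.1021        45.5106         273.0637
  6     1,012.50       691.9494     4,151.6961      29,061.8728
  Σ                    743.8253     4,300.7530      29,742.4310
P = 743.8253.
Convexity = Σ t(t+1)·PV / [P·(1+y)²] = 29,742.4310 / (743.8253 × 1.135290) = 35.22075.

35.221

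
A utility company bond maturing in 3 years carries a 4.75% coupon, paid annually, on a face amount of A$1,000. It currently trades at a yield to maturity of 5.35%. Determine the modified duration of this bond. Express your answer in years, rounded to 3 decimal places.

2.719 years

Periodic yield y = 0.0535. First find Macaulay duration:
  t   CF        PV=CF/(1+0.0535)^t    t·PV
  1        47.50        45.0878        45.0878
  2        47.50        42.7981        85.5962
  3     1,047.50       895.8812     2,687.6435
  Σ                    983.7671     2,818.3275
P = 983.7671; Macaulay duration = 2,818.3275 / 983.7671 = 2.86483 years.
Modified duration = D_Mac / (1 + y) = 2.86483 / 1.0535 = 2.71935 years.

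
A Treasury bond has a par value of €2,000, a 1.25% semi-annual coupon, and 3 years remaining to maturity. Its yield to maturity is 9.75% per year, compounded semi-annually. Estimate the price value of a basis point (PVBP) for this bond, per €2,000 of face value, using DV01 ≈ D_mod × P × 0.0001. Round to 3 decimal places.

€0.440

Periodic yield y = 0.04875.
  t   CF        PV=CF/(1+0.04875)^t    t·PV
  1        12.50        11.9190        11.9190
  2        12.50        11.3649        22.7298
  3        12.50        10.8366        32.5099
  4        12.50        10.3329        41.3316
  5        12.50         9.8526        49.2629
  6     2,012.50     1,512.5302     9,075.1810
  Σ                  1,566.8361     9,232.9342
P = 1,566.8361; D_Mac = 5.89272 half-year periods = 2.94636 yrs; D_mod = 2.80940 yrs.
DV01 ≈ 2.80940 × 1,566.8361 × 0.0001 = 0.440188.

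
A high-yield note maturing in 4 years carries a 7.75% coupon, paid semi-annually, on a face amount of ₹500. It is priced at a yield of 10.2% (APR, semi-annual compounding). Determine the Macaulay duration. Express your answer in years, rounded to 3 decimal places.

Periodic yield y = 0.051. Discount each cash flow and weight by its period:
  t   CF        PV=CF/(1+0.051)^t    t·PV
  1       19.375        18.4348        18.4348
  2       19.375        17.5403        35.0805
  3       19.375        16.6891        50.0674
  4       19.375        15.8793        63.5171
  5       19.375        15.1087        75.5437
  6       19.375        14.3756        86.2535
  7       19.375        13.6780        95.7460
  8      519.375       348.8665     2,790.9323
  Σ                    460.5724     3,215.5753
Price P = Σ PV = 460.5724.
Macaulay duration = Σ(t·PV) / P = 3,215.5753 / 460.5724 = 6.98169 half-year periods.
In years: 6.98169 / 2 = 3.49085 years.

3.491 years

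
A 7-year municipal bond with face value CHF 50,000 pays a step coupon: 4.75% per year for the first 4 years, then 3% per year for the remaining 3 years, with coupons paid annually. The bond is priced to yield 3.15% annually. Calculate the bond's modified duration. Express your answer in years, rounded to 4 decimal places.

5.9828 years

Periodic yield y = 0.0315. First find Macaulay duration:
  t   CF        PV=CF/(1+0.0315)^t    t·PV
  1     2,375.00     2,302.4721     2,302.4721
  2     2,375.00     2,232.1591     4,464.3182
  3     2,375.00     2,163.9933     6,491.9800
  4     2,375.00     2,097.9092     8,391.6367
  5     1,500.00     1,284.5325     6,422.6625
  6     1,500.00     1,245.3054     7,471.8323
  7    51,500.00    41,449.8156   290,148.7092
  Σ                 52,776.1872   325,693.6111
P = 52,776.1872; Macaulay duration = 325,693.6111 / 52,776.1872 = 6.17122 years.
Modified duration = D_Mac / (1 + y) = 6.17122 / 1.0315 = 5.98277 years.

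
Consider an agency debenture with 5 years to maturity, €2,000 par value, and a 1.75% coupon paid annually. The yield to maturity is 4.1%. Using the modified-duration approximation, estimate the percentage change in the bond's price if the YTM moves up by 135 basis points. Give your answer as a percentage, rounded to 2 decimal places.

Periodic yield y = 0.041. Modified duration first:
  t   CF        PV=CF/(1+0.041)^t    t·PV
  1        35.00        33.6215        33.6215
  2        35.00        32.2973        64.5947
  3        35.00        31.0253        93.0759
  4        35.00        29.8034       119.2134
  5     2,035.00     1,664.6034     8,323.0168
  Σ                  1,791.3508     8,633.5222
P = 1,791.3508; D_Mac = 4.81956 yrs; D_mod = 4.81956/(1+0.041) = 4.62974 yrs.
ΔP/P ≈ -D_mod · Δy = -4.62974 × (+0.0135) = -0.062501 = -6.2501%.

-6.25%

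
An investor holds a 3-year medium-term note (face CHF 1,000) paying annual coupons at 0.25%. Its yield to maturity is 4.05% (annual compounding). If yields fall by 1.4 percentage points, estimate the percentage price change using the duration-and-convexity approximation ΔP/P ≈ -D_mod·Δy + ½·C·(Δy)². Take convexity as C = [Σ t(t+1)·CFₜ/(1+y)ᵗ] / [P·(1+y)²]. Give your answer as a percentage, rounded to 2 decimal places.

With y = 0.0405:
  t   CF        PV=CF/(1+0.0405)^t    t·PV        t(t+1)·PV
  1         2.50         2.4027         2.4027           4.8054
  2         2.50         2.3092         4.6183          13.8550
  3     1,002.50       889.9347     2,669.8040      10,679.2161
  Σ                    894.6465     2,676.8250      10,697.8765
P = 894.6465; D_Mac = 2.99205 yrs; D_mod = 2.87559 yrs; C = 11.04490.
Duration effect: -2.87559 × (-0.014) = +0.040258
Convexity effect: 0.5 × 11.04490 × (-0.014)² = +0.0010824
ΔP/P ≈ +0.040258 + 0.0010824 = +0.041341 = +4.1341%.

+4.13%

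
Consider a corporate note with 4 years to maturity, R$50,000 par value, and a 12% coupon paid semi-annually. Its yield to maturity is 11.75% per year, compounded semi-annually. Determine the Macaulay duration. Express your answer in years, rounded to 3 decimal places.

3.294 years

Periodic yield y = 0.05875. Discount each cash flow and weight by its period:
  t   CF        PV=CF/(1+0.05875)^t    t·PV
  1     3,000.00     2,833.5301     2,833.5301
  2     3,000.00     2,676.2976     5,352.5952
  3     3,000.00     2,527.7900     7,583.3699
  4     3,000.00     2,387.5230     9,550.0919
  5     3,000.00     2,255.0394    11,275.1971
  6     3,000.00     2,129.9074    12,779.4442
  7     3,000.00     2,011.7189    14,082.0321
  8    53,000.00    33,568.2331   268,545.8652
  Σ                 50,390.0395   332,002.1258
Price P = Σ PV = 50,390.0395.
Macaulay duration = Σ(t·PV) / P = 332,002.1258 / 50,390.0395 = 6.58865 half-year periods.
In years: 6.58865 / 2 = 3.29432 years.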